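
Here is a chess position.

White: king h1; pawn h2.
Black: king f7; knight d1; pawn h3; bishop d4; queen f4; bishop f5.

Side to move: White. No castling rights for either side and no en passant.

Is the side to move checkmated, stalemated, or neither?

White to move; white king on h1.
In check: no.
King squares — g1: attacked by Bd4; g2: attacked by Ph3; h2: own pawn.
Legal moves for White: none.
Not in check and no legal moves → stalemate.

stalemate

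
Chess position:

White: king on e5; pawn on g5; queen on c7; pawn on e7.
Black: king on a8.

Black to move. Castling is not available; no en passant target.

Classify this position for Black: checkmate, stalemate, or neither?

Black to move; black king on a8.
In check: no.
King squares — a7: attacked by Qc7; b7: attacked by Qc7; b8: attacked by Qc7.
Legal moves for Black: none.
Not in check and no legal moves → stalemate.

stalemate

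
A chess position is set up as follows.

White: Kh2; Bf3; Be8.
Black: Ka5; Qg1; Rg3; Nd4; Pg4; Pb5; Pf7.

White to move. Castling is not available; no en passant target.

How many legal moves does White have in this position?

White to move; king on h2.
In check: yes, from the black queen on g1.
Legal moves: none.
Count: 0.

0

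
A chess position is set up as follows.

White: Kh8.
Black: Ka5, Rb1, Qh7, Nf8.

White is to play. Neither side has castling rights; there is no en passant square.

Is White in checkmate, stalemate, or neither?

White to move; white king on h8.
In check: yes, from the black queen on h7.
King squares — g7: attacked by Qh7; h7: attacked by Nf8; g8: attacked by Qh7.
Legal moves for White: none.
In check with no legal moves → checkmate.

checkmate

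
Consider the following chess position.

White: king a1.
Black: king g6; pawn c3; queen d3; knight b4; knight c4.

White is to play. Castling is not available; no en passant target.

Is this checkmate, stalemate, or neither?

White to move; white king on a1.
In check: no.
King squares — b1: attacked by Qd3; a2: attacked by Nb4; b2: attacked by Pc3.
Legal moves for White: none.
Not in check and no legal moves → stalemate.

stalemate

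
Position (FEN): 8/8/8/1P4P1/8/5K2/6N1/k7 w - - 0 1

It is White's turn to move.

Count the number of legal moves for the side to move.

13

White to move; king on f3.
In check: no.
Legal moves: Kg4, Kf4, Ke4, Kg3, Ke3, Kf2, Ke2, Nh4, Nf4, Ne3, Ne1, g6, b6.
Count: 13.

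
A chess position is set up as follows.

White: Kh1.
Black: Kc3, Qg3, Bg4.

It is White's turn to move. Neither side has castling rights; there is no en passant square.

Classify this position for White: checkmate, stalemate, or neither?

White to move; white king on h1.
In check: no.
King squares — g1: attacked by Qg3; g2: attacked by Qg3; h2: attacked by Qg3.
Legal moves for White: none.
Not in check and no legal moves → stalemate.

stalemate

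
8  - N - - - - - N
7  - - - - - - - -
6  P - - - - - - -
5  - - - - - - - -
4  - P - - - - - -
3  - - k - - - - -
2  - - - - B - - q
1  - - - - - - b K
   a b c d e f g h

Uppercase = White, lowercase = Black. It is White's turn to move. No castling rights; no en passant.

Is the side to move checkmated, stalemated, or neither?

White to move; white king on h1.
In check: yes, from the black queen on h2.
King squares — g1: attacked by Qh2; g2: attacked by Qh2; h2: attacked by Bg1.
Legal moves for White: none.
In check with no legal moves → checkmate.

checkmate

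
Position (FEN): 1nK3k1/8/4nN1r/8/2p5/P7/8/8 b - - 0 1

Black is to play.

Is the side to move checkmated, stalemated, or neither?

Black to move; black king on g8.
In check: yes, from the white knight on f6.
King squares — f7: available; g7: available; h7: attacked by Nf6; f8: available; h8: available.
Legal moves for Black: Kh8, Kf8, Kg7, Kf7, Rxf6.
Black is in check but has 5 legal moves → neither.

neither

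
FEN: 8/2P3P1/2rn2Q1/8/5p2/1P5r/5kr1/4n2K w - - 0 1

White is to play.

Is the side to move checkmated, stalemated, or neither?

checkmate

White to move; white king on h1.
In check: yes, from the black rook on h3.
King squares — g1: attacked by Kf2; g2: attacked by Ne1; h2: attacked by Rg2.
Legal moves for White: none.
In check with no legal moves → checkmate.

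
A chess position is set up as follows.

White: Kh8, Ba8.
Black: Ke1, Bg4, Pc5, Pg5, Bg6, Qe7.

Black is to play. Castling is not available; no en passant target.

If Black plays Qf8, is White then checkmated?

After Qf8: white king on h8; in check: yes, from the black queen on f8.
King squares — g7: attacked by Qf8; h7: attacked by Bg6; g8: attacked by Qf8.
White has no legal moves → checkmate.

yes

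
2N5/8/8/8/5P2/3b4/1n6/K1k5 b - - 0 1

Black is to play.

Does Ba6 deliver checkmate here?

After Ba6: white king on a1; in check: no.
White is not in check, so this cannot be checkmate.

no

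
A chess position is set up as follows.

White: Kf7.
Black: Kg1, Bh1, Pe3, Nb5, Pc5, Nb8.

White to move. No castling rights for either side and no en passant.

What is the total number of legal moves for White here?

White to move; king on f7.
In check: no.
Legal moves: Kg8, Kf8, Ke8, Kg7, Ke7, Kg6, Kf6, Ke6.
Count: 8.

8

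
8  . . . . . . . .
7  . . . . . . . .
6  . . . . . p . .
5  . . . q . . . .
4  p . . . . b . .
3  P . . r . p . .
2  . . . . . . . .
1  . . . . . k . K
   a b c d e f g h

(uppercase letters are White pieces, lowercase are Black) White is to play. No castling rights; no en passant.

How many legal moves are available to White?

White to move; king on h1.
In check: no.
Legal moves: none.
Count: 0.

0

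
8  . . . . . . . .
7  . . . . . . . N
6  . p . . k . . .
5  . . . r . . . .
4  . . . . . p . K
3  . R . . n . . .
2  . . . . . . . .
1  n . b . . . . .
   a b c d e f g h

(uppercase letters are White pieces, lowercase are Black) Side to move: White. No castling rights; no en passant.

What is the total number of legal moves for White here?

White to move; king on h4.
In check: no.
Legal moves: Nf8+, Nf6, Ng5+, Kh3, Rxb6+, Rb5, Rb4, Rxe3+, Rd3, Rc3, Ra3, Rb2, Rb1.
Count: 13.

13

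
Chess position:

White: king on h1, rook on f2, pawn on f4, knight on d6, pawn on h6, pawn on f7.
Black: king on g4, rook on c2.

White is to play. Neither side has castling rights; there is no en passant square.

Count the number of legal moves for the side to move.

White to move; king on h1.
In check: no.
Legal moves: Ne8, Nc8, Nb7, Nf5, Nb5, Ne4, Nc4, Rf3, Rh2, Rg2+, Re2, Rd2, Rxc2, Rf1, Kh2, Kg2, Kg1, f8=Q, f8=R, f8=B, f8=N, h7, f5.
Count: 23.

23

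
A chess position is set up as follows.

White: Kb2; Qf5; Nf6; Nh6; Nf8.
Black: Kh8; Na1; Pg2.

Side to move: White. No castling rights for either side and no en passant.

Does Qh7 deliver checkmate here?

yes

After Qh7: black king on h8; in check: yes, from the white queen on h7.
King squares — g7: attacked by Qh7; h7: attacked by Nf6; g8: attacked by Nf6.
Black has no legal moves → checkmate.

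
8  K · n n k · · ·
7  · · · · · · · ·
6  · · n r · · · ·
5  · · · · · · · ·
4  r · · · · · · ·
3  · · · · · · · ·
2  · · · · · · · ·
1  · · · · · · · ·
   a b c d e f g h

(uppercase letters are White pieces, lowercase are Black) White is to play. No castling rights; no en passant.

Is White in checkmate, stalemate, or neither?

White to move; white king on a8.
In check: yes, from the black rook on a4.
King squares — a7: attacked by Ra4; b7: attacked by Nd8; b8: attacked by Nc6.
Legal moves for White: none.
In check with no legal moves → checkmate.

checkmate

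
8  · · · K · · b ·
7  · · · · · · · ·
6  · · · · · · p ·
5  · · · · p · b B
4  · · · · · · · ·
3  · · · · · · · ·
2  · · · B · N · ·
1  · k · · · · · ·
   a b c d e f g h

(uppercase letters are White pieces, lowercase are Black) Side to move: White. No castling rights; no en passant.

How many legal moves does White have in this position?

White to move; king on d8.
In check: yes, from the black bishop on g5.
Legal moves: Ke8, Kc8, Kd7, Kc7, Bxg5.
Count: 5.

5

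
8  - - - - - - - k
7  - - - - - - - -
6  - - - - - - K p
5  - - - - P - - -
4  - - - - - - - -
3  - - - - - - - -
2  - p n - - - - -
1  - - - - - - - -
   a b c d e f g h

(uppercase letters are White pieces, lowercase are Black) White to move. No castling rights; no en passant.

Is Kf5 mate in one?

After Kf5: black king on h8; in check: no.
Black is not in check, so this cannot be checkmate.

no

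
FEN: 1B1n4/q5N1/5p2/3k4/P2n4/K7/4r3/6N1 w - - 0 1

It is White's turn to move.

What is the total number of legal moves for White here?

White to move; king on a3.
In check: no.
Legal moves: Bc7, Bxa7, Bd6, Be5, Bf4, Bg3, Bh2, Ne8, Ne6, Nh5, Nf5, Kb4, Nh3, Nf3, Nxe2, a5.
Count: 16.

16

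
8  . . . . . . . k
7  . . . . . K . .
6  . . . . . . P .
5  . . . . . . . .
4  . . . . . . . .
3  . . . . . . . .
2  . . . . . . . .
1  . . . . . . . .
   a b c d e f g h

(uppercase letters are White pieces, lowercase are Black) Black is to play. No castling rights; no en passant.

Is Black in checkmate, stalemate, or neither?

Black to move; black king on h8.
In check: no.
King squares — g7: attacked by Kf7; h7: attacked by Pg6; g8: attacked by Kf7.
Legal moves for Black: none.
Not in check and no legal moves → stalemate.

stalemate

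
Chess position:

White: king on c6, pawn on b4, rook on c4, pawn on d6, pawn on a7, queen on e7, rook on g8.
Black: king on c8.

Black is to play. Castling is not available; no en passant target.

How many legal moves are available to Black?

0

Black to move; king on c8.
In check: yes, from the white rook on g8.
Legal moves: none.
Count: 0.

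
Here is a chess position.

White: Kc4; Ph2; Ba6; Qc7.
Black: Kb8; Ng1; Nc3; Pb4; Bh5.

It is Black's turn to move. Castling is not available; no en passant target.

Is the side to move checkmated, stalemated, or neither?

Black to move; black king on b8.
In check: yes, from the white queen on c7.
King squares — a7: attacked by Qc7; b7: attacked by Ba6; c7: available; a8: available; c8: attacked by Ba6.
Legal moves for Black: Ka8, Kxc7.
Black is in check but has 2 legal moves → neither.

neither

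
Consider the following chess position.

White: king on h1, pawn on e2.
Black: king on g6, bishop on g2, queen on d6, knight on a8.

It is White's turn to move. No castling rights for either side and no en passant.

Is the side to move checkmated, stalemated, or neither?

White to move; white king on h1.
In check: yes, from the black bishop on g2.
Legal moves for White: Kxg2, Kg1.
White is in check but has 2 legal moves → neither.

neither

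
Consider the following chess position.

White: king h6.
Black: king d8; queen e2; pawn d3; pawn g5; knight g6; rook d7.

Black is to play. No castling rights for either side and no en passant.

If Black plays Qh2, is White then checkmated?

no

After Qh2: white king on h6; in check: yes, from the black queen on h2.
White has 2 legal replies: Kxg6, Kxg5.
In check but a legal move exists → not checkmate.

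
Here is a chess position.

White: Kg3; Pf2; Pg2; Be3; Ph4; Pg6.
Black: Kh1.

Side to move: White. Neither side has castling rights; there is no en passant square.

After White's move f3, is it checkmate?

After f3: black king on h1; in check: no.
Black is not in check, so this cannot be checkmate.

no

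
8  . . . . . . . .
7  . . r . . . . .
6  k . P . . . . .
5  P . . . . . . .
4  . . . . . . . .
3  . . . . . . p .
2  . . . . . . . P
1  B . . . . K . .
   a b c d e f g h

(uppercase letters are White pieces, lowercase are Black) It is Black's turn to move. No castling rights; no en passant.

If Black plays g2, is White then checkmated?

After g2: white king on f1; in check: yes, from the black pawn on g2.
White has 5 legal replies: Kxg2, Kf2, Ke2, Kg1, Ke1.
In check but a legal move exists → not checkmate.

no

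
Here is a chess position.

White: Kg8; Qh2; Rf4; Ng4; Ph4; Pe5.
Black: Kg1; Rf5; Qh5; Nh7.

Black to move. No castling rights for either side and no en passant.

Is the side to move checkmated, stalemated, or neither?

checkmate

Black to move; black king on g1.
In check: yes, from the white queen on h2.
King squares — f1: attacked by Rf4; h1: attacked by Qh2; f2: attacked by Qh2; g2: attacked by Qh2; h2: attacked by Ng4.
Legal moves for Black: none.
In check with no legal moves → checkmate.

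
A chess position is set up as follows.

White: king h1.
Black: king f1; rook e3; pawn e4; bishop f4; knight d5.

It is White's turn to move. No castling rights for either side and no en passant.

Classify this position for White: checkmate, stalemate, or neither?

White to move; white king on h1.
In check: no.
King squares — g1: attacked by Kf1; g2: attacked by Kf1; h2: attacked by Bf4.
Legal moves for White: none.
Not in check and no legal moves → stalemate.

stalemate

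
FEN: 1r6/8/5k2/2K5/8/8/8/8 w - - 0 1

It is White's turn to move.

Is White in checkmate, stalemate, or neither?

neither

White to move; white king on c5.
In check: no.
Legal moves for White: Kd6, Kc6, Kd5, Kd4, Kc4.
White has 5 legal moves and is not in check → neither.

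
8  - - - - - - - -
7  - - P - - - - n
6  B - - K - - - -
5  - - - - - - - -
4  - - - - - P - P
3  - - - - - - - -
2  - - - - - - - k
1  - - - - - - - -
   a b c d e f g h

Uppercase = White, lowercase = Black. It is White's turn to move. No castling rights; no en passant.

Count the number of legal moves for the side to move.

20

White to move; king on d6.
In check: no.
Legal moves: Ke7, Kd7, Ke6, Kc6, Ke5, Kd5, Kc5, Bc8, Bb7, Bb5, Bc4, Bd3, Be2, Bf1, c8=Q, c8=R, c8=B, c8=N, h5, f5.
Count: 20.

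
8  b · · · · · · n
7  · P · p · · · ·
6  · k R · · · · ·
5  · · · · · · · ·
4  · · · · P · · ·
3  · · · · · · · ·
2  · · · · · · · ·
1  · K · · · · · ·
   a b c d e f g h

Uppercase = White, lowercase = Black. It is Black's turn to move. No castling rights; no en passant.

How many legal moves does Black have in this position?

6

Black to move; king on b6.
In check: yes, from the white rook on c6.
Legal moves: Kxb7, Ka7, Kxc6, Kb5, Ka5, dxc6.
Count: 6.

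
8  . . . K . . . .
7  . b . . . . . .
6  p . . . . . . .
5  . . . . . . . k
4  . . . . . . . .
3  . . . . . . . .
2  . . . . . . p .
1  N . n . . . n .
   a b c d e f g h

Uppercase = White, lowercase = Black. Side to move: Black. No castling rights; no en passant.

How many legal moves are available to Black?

Black to move; king on h5.
In check: no.
Legal moves: Bc8, Ba8, Bc6, Bd5, Be4, Bf3, Kh6, Kg6, Kg5, Kh4, Kg4, Nh3, Nf3, Nge2, Nd3, Nb3, Nce2, Na2, a5.
Count: 19.

19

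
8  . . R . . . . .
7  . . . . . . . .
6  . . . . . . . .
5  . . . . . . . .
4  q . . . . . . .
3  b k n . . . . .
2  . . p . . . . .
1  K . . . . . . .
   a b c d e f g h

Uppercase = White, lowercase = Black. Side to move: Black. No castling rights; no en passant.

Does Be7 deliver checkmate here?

After Be7: white king on a1; in check: yes, from the black queen on a4.
King squares — b1: attacked by Pc2; a2: attacked by Kb3; b2: attacked by Kb3.
White has no legal moves → checkmate.

yes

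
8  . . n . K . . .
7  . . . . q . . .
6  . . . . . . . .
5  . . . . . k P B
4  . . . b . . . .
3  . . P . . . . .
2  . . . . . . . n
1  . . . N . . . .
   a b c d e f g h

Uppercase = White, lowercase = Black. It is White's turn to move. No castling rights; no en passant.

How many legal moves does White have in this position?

White to move; king on e8.
In check: yes, from the black queen on e7.
Legal moves: none.
Count: 0.

0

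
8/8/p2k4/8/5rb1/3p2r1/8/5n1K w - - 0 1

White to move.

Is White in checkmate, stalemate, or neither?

White to move; white king on h1.
In check: no.
King squares — g1: attacked by Rg3; g2: attacked by Rg3; h2: attacked by Nf1.
Legal moves for White: none.
Not in check and no legal moves → stalemate.

stalemate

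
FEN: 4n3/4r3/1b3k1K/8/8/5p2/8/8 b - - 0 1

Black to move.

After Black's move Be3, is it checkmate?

no

After Be3: white king on h6; in check: yes, from the black bishop on e3.
White has 1 legal reply: Kh5.
In check but a legal move exists → not checkmate.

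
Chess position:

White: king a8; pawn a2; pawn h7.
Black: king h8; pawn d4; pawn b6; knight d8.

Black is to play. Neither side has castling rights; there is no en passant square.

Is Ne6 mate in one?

no

After Ne6: white king on a8; in check: no.
White is not in check, so this cannot be checkmate.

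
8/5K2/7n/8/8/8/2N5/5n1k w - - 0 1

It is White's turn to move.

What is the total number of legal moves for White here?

White to move; king on f7.
In check: yes, from the black knight on h6.
Legal moves: Kf8, Ke8, Kg7, Ke7, Kg6, Kf6, Ke6.
Count: 7.

7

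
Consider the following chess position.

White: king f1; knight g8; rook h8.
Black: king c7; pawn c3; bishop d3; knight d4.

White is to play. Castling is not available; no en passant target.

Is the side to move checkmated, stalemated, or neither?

neither

White to move; white king on f1.
In check: yes, from the black bishop on d3.
King squares — e1: available; g1: available; e2: attacked by Bd3; f2: available; g2: available.
Legal moves for White: Kg2, Kf2, Kg1, Ke1.
White is in check but has 4 legal moves → neither.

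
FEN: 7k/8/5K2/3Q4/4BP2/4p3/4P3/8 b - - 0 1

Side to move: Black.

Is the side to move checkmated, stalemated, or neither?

stalemate

Black to move; black king on h8.
In check: no.
King squares — g7: attacked by Kf6; h7: attacked by Be4; g8: attacked by Qd5.
Legal moves for Black: none.
Not in check and no legal moves → stalemate.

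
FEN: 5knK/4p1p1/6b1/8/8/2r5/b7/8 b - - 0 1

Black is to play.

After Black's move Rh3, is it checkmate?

yes

After Rh3: white king on h8; in check: yes, from the black rook on h3.
King squares — g7: attacked by Kf8; h7: attacked by Rh3; g8: attacked by Ba2.
White has no legal moves → checkmate.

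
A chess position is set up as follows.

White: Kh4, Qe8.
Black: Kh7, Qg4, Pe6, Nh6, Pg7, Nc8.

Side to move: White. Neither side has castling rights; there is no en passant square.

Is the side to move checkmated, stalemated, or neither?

checkmate

White to move; white king on h4.
In check: yes, from the black queen on g4.
King squares — g3: attacked by Qg4; h3: attacked by Qg4; g4: attacked by Nh6; g5: attacked by Qg4; h5: attacked by Qg4.
Legal moves for White: none.
In check with no legal moves → checkmate.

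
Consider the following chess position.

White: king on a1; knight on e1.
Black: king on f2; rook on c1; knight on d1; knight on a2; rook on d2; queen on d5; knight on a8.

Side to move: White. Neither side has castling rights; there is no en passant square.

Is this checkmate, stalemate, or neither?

White to move; white king on a1.
In check: yes, from the black rook on c1.
King squares — b1: attacked by Rc1; a2: attacked by Rd2; b2: attacked by Nd1.
Legal moves for White: none.
In check with no legal moves → checkmate.

checkmate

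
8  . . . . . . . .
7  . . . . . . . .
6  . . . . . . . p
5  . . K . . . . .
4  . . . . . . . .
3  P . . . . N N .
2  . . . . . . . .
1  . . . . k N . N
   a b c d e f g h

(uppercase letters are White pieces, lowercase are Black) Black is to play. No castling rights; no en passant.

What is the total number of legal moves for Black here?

1

Black to move; king on e1.
In check: yes, from the white knight on f3.
Legal moves: Kd1.
Count: 1.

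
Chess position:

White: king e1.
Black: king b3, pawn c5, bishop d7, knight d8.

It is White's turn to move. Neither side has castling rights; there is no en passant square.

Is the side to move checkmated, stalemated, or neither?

neither

White to move; white king on e1.
In check: no.
Legal moves for White: Kf2, Ke2, Kd2, Kf1, Kd1.
White has 5 legal moves and is not in check → neither.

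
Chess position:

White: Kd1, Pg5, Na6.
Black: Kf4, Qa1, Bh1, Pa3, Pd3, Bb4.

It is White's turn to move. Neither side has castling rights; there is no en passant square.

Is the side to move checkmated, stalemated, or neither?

White to move; white king on d1.
In check: yes, from the black queen on a1.
King squares — c1: attacked by Qa1; e1: attacked by Qa1; c2: attacked by Pd3; d2: attacked by Bb4; e2: attacked by Pd3.
Legal moves for White: none.
In check with no legal moves → checkmate.

checkmate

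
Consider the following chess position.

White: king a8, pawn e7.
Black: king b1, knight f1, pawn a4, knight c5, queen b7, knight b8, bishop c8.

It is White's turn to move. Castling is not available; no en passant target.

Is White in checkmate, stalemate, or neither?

checkmate

White to move; white king on a8.
In check: yes, from the black queen on b7.
King squares — a7: attacked by Qb7; b7: attacked by Nc5; b8: attacked by Qb7.
Legal moves for White: none.
In check with no legal moves → checkmate.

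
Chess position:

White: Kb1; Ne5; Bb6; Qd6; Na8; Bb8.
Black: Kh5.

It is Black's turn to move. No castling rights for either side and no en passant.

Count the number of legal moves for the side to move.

2

Black to move; king on h5.
In check: no.
Legal moves: Kg5, Kh4.
Count: 2.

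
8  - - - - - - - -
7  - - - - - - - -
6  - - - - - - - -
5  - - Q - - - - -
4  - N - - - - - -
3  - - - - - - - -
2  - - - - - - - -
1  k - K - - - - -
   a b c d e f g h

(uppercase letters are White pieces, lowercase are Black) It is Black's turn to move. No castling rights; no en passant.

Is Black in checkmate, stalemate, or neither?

Black to move; black king on a1.
In check: no.
King squares — b1: attacked by Kc1; a2: attacked by Nb4; b2: attacked by Kc1.
Legal moves for Black: none.
Not in check and no legal moves → stalemate.

stalemate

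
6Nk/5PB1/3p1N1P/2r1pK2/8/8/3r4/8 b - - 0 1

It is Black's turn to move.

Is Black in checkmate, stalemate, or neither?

checkmate

Black to move; black king on h8.
In check: yes, from the white bishop on g7.
King squares — g7: attacked by Ph6; h7: attacked by Nf6; g8: attacked by Nf6.
Legal moves for Black: none.
In check with no legal moves → checkmate.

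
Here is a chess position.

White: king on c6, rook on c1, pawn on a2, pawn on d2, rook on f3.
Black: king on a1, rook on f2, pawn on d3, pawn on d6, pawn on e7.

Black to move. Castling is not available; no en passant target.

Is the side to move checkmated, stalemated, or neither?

Black to move; black king on a1.
In check: yes, from the white rook on c1.
Legal moves for Black: Kb2, Kxa2.
Black is in check but has 2 legal moves → neither.

neither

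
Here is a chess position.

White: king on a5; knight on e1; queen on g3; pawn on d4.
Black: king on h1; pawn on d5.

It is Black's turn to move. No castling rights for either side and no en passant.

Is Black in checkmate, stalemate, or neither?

stalemate

Black to move; black king on h1.
In check: no.
King squares — g1: attacked by Qg3; g2: attacked by Ne1; h2: attacked by Qg3.
Legal moves for Black: none.
Not in check and no legal moves → stalemate.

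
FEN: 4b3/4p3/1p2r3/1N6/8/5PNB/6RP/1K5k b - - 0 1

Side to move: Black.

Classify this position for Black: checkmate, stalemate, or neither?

checkmate

Black to move; black king on h1.
In check: yes, from the white knight on g3.
King squares — g1: attacked by Rg2; g2: attacked by Bh3; h2: attacked by Rg2.
Legal moves for Black: none.
In check with no legal moves → checkmate.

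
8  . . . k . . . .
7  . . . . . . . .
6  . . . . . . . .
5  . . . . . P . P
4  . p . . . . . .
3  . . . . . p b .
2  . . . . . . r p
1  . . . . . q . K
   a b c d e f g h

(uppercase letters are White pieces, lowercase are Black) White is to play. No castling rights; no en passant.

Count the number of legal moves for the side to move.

0

White to move; king on h1.
In check: yes, from the black queen on f1.
Legal moves: none.
Count: 0.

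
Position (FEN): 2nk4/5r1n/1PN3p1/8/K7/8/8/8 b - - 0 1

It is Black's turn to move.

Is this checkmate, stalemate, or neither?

neither

Black to move; black king on d8.
In check: yes, from the white knight on c6.
King squares — c7: attacked by Pb6; d7: available; e7: attacked by Nc6; c8: own knight; e8: available.
Legal moves for Black: Ke8, Kd7.
Black is in check but has 2 legal moves → neither.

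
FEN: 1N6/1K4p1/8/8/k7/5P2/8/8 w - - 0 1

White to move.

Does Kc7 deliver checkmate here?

After Kc7: black king on a4; in check: no.
Black is not in check, so this cannot be checkmate.

no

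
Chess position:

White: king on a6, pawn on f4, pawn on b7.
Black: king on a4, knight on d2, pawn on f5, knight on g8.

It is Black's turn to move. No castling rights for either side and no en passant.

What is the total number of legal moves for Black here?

12

Black to move; king on a4.
In check: no.
Legal moves: Ne7, Nh6, Nf6, Kb4, Kb3, Ka3, Ne4, Nc4, Nf3, Nb3, Nf1, Nb1.
Count: 12.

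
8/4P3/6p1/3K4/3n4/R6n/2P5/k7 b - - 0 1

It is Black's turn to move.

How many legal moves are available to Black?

2

Black to move; king on a1.
In check: yes, from the white rook on a3.
Legal moves: Kb2, Kb1.
Count: 2.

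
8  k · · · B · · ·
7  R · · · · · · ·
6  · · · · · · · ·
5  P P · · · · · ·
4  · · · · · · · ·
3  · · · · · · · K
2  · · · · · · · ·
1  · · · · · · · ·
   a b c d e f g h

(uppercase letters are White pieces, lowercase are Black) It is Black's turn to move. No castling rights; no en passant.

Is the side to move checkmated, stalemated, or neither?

Black to move; black king on a8.
In check: yes, from the white rook on a7.
King squares — a7: available; b7: attacked by Ra7; b8: available.
Legal moves for Black: Kb8, Kxa7.
Black is in check but has 2 legal moves → neither.

neither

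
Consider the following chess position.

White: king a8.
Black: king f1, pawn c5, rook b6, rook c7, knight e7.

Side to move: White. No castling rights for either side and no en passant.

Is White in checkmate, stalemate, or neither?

stalemate

White to move; white king on a8.
In check: no.
King squares — a7: attacked by Rc7; b7: attacked by Rb6; b8: attacked by Rb6.
Legal moves for White: none.
Not in check and no legal moves → stalemate.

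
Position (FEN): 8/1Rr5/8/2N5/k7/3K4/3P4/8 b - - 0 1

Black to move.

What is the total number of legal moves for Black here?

3

Black to move; king on a4.
In check: yes, from the white knight on c5.
Legal moves: Ka5, Ka3, Rxc5.
Count: 3.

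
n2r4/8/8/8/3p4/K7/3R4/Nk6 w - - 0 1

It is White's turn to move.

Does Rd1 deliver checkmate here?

yes

After Rd1: black king on b1; in check: yes, from the white rook on d1.
King squares — a1: attacked by Rd1; c1: attacked by Rd1; a2: attacked by Ka3; b2: attacked by Ka3; c2: attacked by Na1.
Black has no legal moves → checkmate.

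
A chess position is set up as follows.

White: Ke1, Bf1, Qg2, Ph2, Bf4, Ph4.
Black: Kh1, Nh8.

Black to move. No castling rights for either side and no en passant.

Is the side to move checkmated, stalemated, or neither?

Black to move; black king on h1.
In check: yes, from the white queen on g2.
King squares — g1: attacked by Qg2; g2: attacked by Bf1; h2: attacked by Qg2.
Legal moves for Black: none.
In check with no legal moves → checkmate.

checkmate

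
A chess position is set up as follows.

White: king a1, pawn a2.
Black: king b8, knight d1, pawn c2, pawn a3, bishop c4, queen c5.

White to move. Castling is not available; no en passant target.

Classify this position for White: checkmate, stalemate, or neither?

stalemate

White to move; white king on a1.
In check: no.
King squares — b1: attacked by Pc2; a2: own pawn; b2: attacked by Nd1.
Legal moves for White: none.
Not in check and no legal moves → stalemate.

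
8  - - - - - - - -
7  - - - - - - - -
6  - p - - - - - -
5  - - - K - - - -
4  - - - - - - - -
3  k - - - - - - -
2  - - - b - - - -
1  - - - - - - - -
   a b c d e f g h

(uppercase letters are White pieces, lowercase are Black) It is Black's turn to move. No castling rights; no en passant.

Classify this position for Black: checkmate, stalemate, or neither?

Black to move; black king on a3.
In check: no.
Legal moves for Black: Kb4, Ka4, Kb3, Kb2, Ka2, Bh6, Bg5, Ba5, Bf4, Bb4, Be3, Bc3, Be1, Bc1, b5.
Black has 15 legal moves and is not in check → neither.

neither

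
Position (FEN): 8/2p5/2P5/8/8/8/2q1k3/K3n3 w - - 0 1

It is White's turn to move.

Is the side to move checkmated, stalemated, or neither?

stalemate

White to move; white king on a1.
In check: no.
King squares — b1: attacked by Qc2; a2: attacked by Qc2; b2: attacked by Qc2.
Legal moves for White: none.
Not in check and no legal moves → stalemate.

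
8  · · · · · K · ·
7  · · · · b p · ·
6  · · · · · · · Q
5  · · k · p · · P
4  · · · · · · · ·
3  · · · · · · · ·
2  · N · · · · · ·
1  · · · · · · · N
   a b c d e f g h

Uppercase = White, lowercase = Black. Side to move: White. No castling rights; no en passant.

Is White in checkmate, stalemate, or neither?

neither

White to move; white king on f8.
In check: yes, from the black bishop on e7.
King squares — e7: available; f7: available; g7: available; e8: available; g8: available.
Legal moves for White: Kg8, Ke8, Kg7, Kxf7, Kxe7.
White is in check but has 5 legal moves → neither.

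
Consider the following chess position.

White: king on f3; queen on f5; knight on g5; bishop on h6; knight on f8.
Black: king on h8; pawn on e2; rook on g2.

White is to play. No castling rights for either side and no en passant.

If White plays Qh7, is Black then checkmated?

After Qh7: black king on h8; in check: yes, from the white queen on h7.
King squares — g7: attacked by Bh6; h7: attacked by Ng5; g8: attacked by Qh7.
Black has no legal moves → checkmate.

yes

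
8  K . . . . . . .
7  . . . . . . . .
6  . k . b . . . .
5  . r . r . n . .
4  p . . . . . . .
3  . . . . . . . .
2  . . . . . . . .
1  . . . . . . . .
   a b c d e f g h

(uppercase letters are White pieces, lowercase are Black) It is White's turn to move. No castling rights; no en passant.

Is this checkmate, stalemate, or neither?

White to move; white king on a8.
In check: no.
King squares — a7: attacked by Kb6; b7: attacked by Kb6; b8: attacked by Bd6.
Legal moves for White: none.
Not in check and no legal moves → stalemate.

stalemate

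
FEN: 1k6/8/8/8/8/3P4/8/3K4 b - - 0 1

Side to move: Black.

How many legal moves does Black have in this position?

5

Black to move; king on b8.
In check: no.
Legal moves: Kc8, Ka8, Kc7, Kb7, Ka7.
Count: 5.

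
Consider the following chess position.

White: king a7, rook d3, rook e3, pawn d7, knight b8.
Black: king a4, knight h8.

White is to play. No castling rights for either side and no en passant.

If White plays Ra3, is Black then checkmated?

After Ra3: black king on a4; in check: yes, from the white rook on a3.
Black has 2 legal replies: Kb5, Kb4.
In check but a legal move exists → not checkmate.

no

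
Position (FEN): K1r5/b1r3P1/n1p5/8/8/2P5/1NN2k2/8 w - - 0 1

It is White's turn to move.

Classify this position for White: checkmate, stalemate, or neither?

White to move; white king on a8.
In check: yes, from the black rook on c8.
King squares — a7: attacked by Rc7; b7: attacked by Rc7; b8: attacked by Na6.
Legal moves for White: none.
In check with no legal moves → checkmate.

checkmate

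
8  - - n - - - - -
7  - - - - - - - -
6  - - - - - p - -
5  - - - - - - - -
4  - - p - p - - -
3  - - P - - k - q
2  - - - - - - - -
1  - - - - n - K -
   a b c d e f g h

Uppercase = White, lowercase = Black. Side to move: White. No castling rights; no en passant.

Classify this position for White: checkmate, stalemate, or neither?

White to move; white king on g1.
In check: no.
King squares — f1: attacked by Qh3; h1: attacked by Qh3; f2: attacked by Kf3; g2: attacked by Ne1; h2: attacked by Qh3.
Legal moves for White: none.
Not in check and no legal moves → stalemate.

stalemate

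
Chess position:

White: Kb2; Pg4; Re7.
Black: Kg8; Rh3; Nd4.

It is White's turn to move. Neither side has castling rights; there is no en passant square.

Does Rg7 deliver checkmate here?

no

After Rg7: black king on g8; in check: yes, from the white rook on g7.
Black has 3 legal replies: Kh8, Kf8, Kxg7.
In check but a legal move exists → not checkmate.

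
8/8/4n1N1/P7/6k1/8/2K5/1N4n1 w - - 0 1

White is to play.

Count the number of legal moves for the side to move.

17

White to move; king on c2.
In check: no.
Legal moves: Nh8, Nf8, Ne7, Ne5+, Nh4, Nf4, Kd3, Kc3, Kb3, Kd2, Kb2, Kd1, Kc1, Nc3, Na3, Nd2, a6.
Count: 17.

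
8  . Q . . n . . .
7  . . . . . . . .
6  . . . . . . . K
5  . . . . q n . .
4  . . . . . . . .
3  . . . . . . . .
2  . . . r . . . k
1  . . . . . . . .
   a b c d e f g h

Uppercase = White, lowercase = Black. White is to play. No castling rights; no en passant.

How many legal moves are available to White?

White to move; king on h6.
In check: yes, from the black knight on f5.
Legal moves: Kh7, Kg6, Kh5, Kg5.
Count: 4.

4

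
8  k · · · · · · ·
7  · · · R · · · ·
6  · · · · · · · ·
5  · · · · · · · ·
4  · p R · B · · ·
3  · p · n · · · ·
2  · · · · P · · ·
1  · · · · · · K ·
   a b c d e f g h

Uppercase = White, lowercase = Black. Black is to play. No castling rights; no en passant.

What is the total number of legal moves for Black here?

1

Black to move; king on a8.
In check: yes, from the white bishop on e4.
Legal moves: Kb8.
Count: 1.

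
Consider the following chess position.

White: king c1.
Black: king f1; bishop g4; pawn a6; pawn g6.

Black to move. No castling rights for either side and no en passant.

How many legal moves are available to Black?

16

Black to move; king on f1.
In check: no.
Legal moves: Bc8, Bd7, Be6, Bh5, Bf5, Bh3, Bf3, Be2, Bd1, Kg2, Kf2, Ke2, Kg1, Ke1, g5, a5.
Count: 16.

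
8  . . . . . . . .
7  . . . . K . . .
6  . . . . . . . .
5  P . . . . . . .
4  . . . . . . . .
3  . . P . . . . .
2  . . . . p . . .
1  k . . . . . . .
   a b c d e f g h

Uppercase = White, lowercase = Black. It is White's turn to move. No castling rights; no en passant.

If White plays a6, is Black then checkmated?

no

After a6: black king on a1; in check: no.
Black is not in check, so this cannot be checkmate.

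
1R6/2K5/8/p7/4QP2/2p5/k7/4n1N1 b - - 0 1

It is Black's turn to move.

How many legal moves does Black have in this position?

Black to move; king on a2.
In check: no.
Legal moves: Ka3, Ka1, Nf3, Nd3, Ng2, Nc2, a4, c2.
Count: 8.

8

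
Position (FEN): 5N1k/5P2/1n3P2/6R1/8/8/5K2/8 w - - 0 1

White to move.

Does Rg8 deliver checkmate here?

yes

After Rg8: black king on h8; in check: yes, from the white rook on g8.
King squares — g7: attacked by Pf6; h7: attacked by Nf8; g8: attacked by Pf7.
Black has no legal moves → checkmate.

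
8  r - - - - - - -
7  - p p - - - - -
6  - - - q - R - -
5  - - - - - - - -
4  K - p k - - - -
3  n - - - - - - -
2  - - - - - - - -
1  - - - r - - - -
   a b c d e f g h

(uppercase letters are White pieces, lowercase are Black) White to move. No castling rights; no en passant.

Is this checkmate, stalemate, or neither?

White to move; white king on a4.
In check: yes, from the black rook on a8.
King squares — a3: attacked by Qd6; b3: attacked by Pc4; b4: attacked by Qd6; a5: attacked by Ra8; b5: attacked by Na3.
Legal moves for White: none.
In check with no legal moves → checkmate.

checkmate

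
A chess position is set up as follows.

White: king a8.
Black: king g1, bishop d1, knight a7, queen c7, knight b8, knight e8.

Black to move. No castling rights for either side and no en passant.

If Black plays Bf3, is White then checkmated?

yes

After Bf3: white king on a8; in check: yes, from the black bishop on f3.
King squares — a7: attacked by Qc7; b7: attacked by Bf3; b8: attacked by Qc7.
White has no legal moves → checkmate.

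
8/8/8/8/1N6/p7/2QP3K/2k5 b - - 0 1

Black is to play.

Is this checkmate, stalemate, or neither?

Black to move; black king on c1.
In check: yes, from the white queen on c2.
King squares — b1: attacked by Qc2; d1: attacked by Qc2; b2: attacked by Qc2; c2: attacked by Nb4; d2: attacked by Qc2.
Legal moves for Black: none.
In check with no legal moves → checkmate.

checkmate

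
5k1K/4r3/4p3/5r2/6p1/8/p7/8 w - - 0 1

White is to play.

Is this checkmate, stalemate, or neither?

stalemate

White to move; white king on h8.
In check: no.
King squares — g7: attacked by Re7; h7: attacked by Re7; g8: attacked by Kf8.
Legal moves for White: none.
Not in check and no legal moves → stalemate.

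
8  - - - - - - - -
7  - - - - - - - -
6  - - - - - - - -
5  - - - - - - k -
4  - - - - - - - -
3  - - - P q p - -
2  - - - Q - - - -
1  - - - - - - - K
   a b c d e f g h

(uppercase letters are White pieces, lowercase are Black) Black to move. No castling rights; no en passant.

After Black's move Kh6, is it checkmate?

After Kh6: white king on h1; in check: no.
White is not in check, so this cannot be checkmate.

no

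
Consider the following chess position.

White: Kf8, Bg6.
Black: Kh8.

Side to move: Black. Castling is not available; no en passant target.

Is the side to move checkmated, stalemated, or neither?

stalemate

Black to move; black king on h8.
In check: no.
King squares — g7: attacked by Kf8; h7: attacked by Bg6; g8: attacked by Kf8.
Legal moves for Black: none.
Not in check and no legal moves → stalemate.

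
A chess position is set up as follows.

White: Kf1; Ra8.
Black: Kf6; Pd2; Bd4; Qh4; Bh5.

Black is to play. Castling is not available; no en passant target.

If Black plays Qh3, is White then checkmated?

After Qh3: white king on f1; in check: yes, from the black queen on h3.
King squares — e1: attacked by Pd2; g1: attacked by Bd4; e2: attacked by Bh5; f2: attacked by Bd4; g2: attacked by Qh3.
White has no legal moves → checkmate.

yes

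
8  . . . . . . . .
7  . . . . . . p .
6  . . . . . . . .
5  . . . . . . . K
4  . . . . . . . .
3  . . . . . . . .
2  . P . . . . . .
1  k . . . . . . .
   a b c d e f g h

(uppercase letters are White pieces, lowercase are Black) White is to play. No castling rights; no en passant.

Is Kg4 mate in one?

After Kg4: black king on a1; in check: no.
Black is not in check, so this cannot be checkmate.

no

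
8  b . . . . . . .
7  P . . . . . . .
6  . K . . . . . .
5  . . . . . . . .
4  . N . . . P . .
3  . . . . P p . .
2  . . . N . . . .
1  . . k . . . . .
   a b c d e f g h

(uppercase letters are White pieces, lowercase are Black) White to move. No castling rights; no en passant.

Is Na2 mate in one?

After Na2: black king on c1; in check: yes, from the white knight on a2.
Black has 4 legal replies: Kxd2, Kc2, Kb2, Kd1.
In check but a legal move exists → not checkmate.

no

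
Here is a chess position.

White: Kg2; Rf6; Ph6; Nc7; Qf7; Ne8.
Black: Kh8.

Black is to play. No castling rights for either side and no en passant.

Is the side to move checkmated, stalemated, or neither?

Black to move; black king on h8.
In check: no.
King squares — g7: attacked by Ph6; h7: attacked by Qf7; g8: attacked by Qf7.
Legal moves for Black: none.
Not in check and no legal moves → stalemate.

stalemate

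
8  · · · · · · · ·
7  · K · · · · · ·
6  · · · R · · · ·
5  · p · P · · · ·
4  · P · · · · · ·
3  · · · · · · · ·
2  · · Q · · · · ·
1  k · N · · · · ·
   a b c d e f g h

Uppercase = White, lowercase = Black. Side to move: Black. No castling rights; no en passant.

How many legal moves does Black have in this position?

0

Black to move; king on a1.
In check: no.
Legal moves: none.
Count: 0.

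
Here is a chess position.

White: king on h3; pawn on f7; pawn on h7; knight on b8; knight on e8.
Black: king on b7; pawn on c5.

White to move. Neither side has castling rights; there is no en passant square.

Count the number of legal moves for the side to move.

20

White to move; king on h3.
In check: no.
Legal moves: Ng7, Nc7, Nf6, Nd6+, Nd7, Nc6, Na6, Kh4, Kg4, Kg3, Kh2, Kg2, h8=Q, h8=R, h8=B, h8=N, f8=Q, f8=R, f8=B, f8=N.
Count: 20.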